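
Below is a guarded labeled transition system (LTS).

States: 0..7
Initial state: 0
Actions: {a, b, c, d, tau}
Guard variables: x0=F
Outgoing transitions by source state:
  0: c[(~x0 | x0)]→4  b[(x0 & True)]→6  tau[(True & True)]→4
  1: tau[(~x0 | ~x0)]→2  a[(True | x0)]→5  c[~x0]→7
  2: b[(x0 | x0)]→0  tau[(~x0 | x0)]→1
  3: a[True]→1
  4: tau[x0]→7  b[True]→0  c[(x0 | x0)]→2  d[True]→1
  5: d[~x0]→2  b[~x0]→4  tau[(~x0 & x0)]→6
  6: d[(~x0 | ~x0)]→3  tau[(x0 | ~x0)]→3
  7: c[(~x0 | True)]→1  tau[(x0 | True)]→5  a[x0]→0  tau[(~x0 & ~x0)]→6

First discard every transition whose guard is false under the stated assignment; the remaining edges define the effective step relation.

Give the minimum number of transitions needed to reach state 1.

Breadth-first toward 1:
  depth 0: {0}
  depth 1: {4}
  depth 2: {1}
first hit 1 at d=2 via c·d

Answer: 2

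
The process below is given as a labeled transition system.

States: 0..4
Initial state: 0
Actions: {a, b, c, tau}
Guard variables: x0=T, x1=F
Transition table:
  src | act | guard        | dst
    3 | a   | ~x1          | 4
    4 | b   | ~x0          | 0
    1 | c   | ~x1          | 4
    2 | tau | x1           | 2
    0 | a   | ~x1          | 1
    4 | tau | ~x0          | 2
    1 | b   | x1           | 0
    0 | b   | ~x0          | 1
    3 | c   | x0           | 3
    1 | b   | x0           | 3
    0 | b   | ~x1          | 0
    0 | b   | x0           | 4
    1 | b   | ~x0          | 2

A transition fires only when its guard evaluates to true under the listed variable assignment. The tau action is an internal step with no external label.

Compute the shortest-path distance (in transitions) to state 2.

Answer: UNREACHABLE

Working:
BFS to 2:
  Layer 0: {0}
  Layer 1: {1,4}
  Layer 2: {3}
2 never appears.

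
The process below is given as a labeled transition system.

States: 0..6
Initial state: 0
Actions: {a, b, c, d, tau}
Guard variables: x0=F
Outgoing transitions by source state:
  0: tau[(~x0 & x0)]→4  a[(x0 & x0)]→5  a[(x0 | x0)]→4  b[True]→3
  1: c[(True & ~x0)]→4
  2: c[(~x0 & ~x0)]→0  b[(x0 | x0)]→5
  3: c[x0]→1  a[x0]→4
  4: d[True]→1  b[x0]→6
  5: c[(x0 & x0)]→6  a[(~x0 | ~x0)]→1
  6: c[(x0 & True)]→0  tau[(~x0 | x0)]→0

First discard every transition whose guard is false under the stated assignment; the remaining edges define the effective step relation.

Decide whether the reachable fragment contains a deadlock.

Answer: DEADLOCK at state 3

Trace:
Reach set: {0,3}
  0: b→3  [deg 1]
  3: ∅  [deadlock]
witness 3: b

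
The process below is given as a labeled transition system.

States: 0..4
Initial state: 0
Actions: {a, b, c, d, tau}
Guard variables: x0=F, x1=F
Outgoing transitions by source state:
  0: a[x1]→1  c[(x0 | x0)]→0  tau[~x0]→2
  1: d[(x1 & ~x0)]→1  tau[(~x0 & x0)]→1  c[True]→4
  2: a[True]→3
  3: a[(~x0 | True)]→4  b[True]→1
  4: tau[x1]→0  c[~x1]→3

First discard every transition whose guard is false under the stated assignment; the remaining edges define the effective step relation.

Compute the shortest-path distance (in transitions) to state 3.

Answer: 2

Working:
Layered search for 3:
  L0 = {0}
  L1 = {2}
  L2 = {3}
depth(3)=2, e.g. tau·a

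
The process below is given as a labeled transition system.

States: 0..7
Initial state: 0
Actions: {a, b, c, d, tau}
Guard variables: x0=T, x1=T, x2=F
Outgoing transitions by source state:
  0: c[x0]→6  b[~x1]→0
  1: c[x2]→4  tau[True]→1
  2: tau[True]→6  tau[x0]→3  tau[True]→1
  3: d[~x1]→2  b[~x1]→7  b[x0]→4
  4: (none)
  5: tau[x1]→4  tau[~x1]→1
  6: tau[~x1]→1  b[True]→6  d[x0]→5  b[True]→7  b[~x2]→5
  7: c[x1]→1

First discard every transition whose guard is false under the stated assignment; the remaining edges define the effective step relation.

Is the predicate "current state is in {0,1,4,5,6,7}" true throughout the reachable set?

Answer: INVARIANT HOLDS

Trace:
Allowed set {0,1,4,5,6,7}
R = {0,1,4,5,6,7}
  0: safe
  1: safe
  4: safe
  5: safe
  6: safe
  7: safe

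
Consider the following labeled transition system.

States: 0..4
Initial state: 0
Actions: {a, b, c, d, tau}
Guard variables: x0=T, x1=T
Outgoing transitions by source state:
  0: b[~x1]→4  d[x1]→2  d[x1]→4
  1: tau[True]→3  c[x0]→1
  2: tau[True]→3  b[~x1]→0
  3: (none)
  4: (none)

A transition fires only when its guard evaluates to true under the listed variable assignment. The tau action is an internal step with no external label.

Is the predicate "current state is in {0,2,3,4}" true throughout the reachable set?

Answer: INVARIANT HOLDS

Working:
Safe = {0,2,3,4}
Reach set: {0,2,3,4}
  0: safe
  2: safe
  3: safe
  4: safe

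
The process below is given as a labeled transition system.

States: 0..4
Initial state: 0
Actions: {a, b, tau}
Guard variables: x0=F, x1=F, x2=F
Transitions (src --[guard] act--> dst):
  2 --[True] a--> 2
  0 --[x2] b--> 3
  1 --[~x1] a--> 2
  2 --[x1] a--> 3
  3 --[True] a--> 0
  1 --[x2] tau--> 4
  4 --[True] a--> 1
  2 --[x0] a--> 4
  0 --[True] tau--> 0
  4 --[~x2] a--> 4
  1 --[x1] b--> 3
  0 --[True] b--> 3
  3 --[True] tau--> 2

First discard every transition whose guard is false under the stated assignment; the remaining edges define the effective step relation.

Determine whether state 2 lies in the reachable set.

8 transition(s) survive guard evaluation.
Layer 0: {0}
Layer 1: {3}  now seen {0,3}
Layer 2: {2}  now seen {0,2,3}
R = {0,2,3}
Path to 2: b·tau

Answer: REACHABLE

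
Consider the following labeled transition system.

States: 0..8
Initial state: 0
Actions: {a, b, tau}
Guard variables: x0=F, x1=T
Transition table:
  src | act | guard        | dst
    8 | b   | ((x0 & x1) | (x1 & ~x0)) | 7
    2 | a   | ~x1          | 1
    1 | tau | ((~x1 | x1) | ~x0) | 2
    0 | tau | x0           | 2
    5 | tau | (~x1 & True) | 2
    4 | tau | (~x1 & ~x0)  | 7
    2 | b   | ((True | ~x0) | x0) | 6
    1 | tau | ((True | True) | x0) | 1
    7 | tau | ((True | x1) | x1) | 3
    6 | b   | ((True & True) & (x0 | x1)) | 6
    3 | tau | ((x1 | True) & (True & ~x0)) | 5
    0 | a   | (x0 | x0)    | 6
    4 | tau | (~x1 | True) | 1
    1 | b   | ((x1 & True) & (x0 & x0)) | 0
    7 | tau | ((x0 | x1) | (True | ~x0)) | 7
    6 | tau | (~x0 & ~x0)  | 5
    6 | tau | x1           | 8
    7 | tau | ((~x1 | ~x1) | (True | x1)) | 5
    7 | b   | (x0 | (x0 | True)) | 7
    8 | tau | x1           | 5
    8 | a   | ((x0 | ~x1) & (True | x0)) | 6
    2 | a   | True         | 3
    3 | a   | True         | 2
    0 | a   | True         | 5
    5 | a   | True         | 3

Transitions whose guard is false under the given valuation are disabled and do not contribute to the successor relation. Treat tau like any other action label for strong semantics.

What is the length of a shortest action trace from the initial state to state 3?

Answer: 2

Working:
Breadth-first toward 3:
  Layer 0: {0}
  Layer 1: {5}
  Layer 2: {3}
first hit 3 at d=2 via a·a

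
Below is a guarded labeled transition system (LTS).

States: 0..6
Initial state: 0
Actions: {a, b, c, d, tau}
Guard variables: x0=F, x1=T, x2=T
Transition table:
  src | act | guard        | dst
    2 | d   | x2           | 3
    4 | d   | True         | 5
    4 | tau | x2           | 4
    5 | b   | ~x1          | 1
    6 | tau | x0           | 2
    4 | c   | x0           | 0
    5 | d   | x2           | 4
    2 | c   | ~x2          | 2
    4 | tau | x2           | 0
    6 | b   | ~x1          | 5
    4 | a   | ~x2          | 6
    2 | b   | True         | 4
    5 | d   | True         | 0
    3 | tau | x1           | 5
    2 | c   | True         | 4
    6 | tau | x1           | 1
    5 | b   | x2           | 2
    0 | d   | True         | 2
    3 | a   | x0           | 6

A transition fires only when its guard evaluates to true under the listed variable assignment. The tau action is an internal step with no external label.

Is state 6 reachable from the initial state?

12 transition(s) survive guard evaluation.
L0 = {0}
L1 = {2}  now seen {0,2}
L2 = {3,4}  now seen {0,2,3,4}
L3 = {5}  now seen {0,2,3,4,5}
Reach set: {0,2,3,4,5}

Answer: UNREACHABLE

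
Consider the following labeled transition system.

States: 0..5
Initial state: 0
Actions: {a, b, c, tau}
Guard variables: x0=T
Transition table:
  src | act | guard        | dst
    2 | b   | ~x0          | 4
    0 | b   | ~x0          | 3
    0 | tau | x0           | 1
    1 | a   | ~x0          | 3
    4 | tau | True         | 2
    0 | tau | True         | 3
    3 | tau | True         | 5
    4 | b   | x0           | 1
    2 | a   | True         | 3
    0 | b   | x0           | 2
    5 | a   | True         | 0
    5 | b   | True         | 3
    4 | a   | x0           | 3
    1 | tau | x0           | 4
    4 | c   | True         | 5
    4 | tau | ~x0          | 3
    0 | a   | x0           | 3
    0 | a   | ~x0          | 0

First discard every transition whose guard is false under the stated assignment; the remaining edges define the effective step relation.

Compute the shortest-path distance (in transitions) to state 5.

BFS to 5:
  depth 0: {0}
  depth 1: {1,2,3}
  depth 2: {4,5}
5 enters at depth 2; path a·tau

Answer: 2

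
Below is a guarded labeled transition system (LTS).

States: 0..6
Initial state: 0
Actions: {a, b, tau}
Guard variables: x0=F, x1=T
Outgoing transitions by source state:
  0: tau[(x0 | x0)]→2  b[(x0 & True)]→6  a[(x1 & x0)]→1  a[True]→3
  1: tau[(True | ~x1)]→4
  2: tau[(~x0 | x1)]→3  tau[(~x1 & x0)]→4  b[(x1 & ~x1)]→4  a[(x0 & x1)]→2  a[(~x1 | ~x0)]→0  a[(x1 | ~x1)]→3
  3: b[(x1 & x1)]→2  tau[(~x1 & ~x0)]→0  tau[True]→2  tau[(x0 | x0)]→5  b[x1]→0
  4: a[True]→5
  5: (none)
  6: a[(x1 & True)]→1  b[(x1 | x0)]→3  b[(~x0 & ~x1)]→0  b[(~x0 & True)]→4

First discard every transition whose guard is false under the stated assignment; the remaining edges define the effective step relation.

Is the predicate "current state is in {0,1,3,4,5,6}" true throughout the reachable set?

Safe = {0,1,3,4,5,6}
R = {0,2,3}
  0: ✓
  2: VIOLATES
  3: ✓
counterexample path to 2: a·b

Answer: INVARIANT VIOLATED at state 2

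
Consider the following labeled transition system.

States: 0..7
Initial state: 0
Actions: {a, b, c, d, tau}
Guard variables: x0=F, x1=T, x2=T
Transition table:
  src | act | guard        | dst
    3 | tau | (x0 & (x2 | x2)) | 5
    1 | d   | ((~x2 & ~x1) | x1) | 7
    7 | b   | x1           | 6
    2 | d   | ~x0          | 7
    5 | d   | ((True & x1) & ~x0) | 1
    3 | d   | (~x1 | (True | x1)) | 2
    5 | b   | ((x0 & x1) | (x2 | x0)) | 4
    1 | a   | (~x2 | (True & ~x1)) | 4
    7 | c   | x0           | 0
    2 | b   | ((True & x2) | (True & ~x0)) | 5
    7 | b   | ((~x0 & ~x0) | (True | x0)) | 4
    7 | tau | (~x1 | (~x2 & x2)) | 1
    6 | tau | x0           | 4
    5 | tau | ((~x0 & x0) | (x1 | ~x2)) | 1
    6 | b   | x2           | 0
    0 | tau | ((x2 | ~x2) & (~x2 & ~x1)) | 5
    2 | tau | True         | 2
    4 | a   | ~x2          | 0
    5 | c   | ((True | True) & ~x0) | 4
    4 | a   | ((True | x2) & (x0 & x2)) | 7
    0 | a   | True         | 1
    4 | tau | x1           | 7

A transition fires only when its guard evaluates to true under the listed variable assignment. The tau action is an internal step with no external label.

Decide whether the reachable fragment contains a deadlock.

Answer: DEADLOCK-FREE

Working:
R = {0,1,4,6,7}
  0: a→1  [1 exit(s)]
  1: d→7  [1 exit(s)]
  4: tau→7  [1 exit(s)]
  6: b→0  [1 exit(s)]
  7: b→4  b→6  [2 exit(s)]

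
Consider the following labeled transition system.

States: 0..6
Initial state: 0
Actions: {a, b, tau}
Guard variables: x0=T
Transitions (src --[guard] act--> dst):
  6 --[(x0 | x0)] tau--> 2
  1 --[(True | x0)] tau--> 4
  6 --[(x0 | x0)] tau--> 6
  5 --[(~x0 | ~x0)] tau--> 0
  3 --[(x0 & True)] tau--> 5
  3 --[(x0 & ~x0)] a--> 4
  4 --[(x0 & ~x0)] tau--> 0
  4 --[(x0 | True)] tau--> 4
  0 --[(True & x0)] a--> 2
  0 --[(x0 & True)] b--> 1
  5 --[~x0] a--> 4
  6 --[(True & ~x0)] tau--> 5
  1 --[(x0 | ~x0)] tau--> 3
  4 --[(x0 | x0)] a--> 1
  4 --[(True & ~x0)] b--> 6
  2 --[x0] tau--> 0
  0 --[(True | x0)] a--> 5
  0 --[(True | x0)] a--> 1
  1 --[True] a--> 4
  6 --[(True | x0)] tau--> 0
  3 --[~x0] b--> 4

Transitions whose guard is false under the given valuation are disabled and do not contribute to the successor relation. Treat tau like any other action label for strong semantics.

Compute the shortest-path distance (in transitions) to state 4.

Answer: 2

Analysis:
Layered search for 4:
  L0 = {0}
  L1 = {1,2,5}
  L2 = {3,4}
first hit 4 at d=2 via a·a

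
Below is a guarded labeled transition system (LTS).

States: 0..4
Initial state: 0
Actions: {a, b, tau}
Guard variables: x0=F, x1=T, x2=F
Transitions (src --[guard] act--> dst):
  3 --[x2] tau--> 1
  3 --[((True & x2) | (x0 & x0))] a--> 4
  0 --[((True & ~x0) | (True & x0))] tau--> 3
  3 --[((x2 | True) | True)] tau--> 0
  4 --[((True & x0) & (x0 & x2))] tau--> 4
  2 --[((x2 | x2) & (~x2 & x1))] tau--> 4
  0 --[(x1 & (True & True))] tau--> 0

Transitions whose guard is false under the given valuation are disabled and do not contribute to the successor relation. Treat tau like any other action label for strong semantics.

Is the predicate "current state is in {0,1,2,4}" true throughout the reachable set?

Answer: INVARIANT VIOLATED at state 3

Working:
Inv-set: {0,1,2,4}
Reachable = {0,3}
  0: ok
  3: ✗ unsafe
witness against invariant: tau → 3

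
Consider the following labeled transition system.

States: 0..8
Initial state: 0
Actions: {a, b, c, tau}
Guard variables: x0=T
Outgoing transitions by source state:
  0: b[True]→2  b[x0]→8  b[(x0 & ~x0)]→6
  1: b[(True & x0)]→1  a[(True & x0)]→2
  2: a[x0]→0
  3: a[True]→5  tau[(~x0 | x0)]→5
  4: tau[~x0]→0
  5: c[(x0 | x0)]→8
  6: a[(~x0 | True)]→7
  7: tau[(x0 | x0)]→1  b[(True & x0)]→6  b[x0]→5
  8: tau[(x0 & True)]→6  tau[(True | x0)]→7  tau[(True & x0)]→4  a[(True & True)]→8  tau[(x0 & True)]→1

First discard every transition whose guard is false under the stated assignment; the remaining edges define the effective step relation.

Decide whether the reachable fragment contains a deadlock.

Answer: DEADLOCK at state 4

Analysis:
R = {0,1,2,4,5,6,7,8}
  0: b→2  b→8  [2 exit(s)]
  1: a→2  b→1  [2 exit(s)]
  2: a→0  [1 exit(s)]
  4: ∅  [deadlock]
  5: c→8  [1 exit(s)]
  6: a→7  [1 exit(s)]
  7: b→5  b→6  tau→1  [3 exit(s)]
  8: a→8  tau→1  tau→4  tau→6  tau→7  [5 exit(s)]
trace reaching 4: b·tau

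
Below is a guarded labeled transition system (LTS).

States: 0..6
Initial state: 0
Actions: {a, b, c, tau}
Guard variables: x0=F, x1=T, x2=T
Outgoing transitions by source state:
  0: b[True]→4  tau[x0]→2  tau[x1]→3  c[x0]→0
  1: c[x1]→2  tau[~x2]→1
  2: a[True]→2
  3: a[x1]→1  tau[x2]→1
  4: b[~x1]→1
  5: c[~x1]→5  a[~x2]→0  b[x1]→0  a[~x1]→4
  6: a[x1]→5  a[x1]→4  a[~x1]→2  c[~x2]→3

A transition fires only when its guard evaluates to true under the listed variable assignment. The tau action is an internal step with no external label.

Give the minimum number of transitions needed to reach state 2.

BFS to 2:
  Layer 0: {0}
  Layer 1: {3,4}
  Layer 2: {1}
  Layer 3: {2}
first hit 2 at d=3 via tau·a·c

Answer: 3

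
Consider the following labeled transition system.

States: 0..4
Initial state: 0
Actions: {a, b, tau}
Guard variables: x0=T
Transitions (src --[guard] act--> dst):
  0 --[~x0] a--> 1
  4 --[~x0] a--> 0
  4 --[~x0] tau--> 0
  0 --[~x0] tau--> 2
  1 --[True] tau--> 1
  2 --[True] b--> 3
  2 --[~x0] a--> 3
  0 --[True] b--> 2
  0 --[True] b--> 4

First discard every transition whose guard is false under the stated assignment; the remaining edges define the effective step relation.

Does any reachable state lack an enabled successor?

Answer: DEADLOCK at state 3

Analysis:
Reach set: {0,2,3,4}
  0: b→2  b→4  [2 exit(s)]
  2: b→3  [1 exit(s)]
  3: ∅  [STUCK]
  4: ∅  [STUCK]
Path to 3: b·b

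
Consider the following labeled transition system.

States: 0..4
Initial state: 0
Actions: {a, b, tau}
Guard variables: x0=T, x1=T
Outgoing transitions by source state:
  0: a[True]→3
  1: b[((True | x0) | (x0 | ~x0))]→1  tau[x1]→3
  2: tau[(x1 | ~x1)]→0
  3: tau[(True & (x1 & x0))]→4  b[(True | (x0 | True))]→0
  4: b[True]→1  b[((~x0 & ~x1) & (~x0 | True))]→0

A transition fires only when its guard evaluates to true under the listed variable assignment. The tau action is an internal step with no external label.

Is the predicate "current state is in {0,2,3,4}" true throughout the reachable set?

Inv-set: {0,2,3,4}
R = {0,1,3,4}
  0: ✓
  1: outside
  3: ✓
  4: ✓
counterexample path to 1: a·tau·b

Answer: INVARIANT VIOLATED at state 1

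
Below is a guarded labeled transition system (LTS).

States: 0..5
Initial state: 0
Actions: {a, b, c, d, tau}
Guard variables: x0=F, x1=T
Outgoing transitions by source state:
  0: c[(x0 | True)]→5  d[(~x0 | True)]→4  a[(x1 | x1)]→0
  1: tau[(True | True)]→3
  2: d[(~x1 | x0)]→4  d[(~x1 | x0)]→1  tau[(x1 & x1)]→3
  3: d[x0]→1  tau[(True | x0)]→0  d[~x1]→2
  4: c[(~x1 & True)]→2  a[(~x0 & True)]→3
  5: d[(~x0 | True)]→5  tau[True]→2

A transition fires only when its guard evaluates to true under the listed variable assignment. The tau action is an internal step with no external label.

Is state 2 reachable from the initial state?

Guard filter leaves 9 enabled edge(s).
depth 0: {0}
depth 1: {4,5}  cumulative {0,4,5}
depth 2: {2,3}  cumulative {0,2,3,4,5}
Reach set: {0,2,3,4,5}
witness 2: c·tau

Answer: REACHABLE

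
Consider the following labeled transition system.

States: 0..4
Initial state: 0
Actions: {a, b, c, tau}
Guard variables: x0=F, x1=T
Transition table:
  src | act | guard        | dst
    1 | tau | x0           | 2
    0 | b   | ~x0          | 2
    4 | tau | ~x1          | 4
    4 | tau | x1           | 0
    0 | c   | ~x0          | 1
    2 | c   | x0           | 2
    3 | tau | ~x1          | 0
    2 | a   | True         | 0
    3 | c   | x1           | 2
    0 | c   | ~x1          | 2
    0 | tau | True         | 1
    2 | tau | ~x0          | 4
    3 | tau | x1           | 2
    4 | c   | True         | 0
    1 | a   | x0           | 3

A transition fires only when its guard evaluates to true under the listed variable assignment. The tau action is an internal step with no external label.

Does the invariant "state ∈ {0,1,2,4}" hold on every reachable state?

Answer: INVARIANT HOLDS

Working:
Safe = {0,1,2,4}
Reach set: {0,1,2,4}
  0: ✓
  1: ✓
  2: ✓
  4: ✓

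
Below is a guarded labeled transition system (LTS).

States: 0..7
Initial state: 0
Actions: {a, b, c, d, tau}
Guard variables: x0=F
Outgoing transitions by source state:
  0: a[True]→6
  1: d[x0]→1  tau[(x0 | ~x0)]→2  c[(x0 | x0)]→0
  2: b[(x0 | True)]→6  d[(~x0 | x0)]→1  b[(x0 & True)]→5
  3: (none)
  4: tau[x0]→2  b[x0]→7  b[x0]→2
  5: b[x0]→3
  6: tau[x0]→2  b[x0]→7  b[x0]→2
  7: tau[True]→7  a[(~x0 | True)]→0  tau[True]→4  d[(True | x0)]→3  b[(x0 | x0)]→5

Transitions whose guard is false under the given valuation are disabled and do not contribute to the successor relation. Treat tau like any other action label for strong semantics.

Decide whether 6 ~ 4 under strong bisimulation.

Answer: BISIMILAR

Working:
Bisimulation quotient by refinement:
  round 0: {{0,1,2,3,4,5,6,7}}
  round 1: {{0},{1},{2},{3,4,5,6},{7}}
stable after 2 split(s): 5 block(s)
6∈{3,4,5,6}, 4∈{3,4,5,6}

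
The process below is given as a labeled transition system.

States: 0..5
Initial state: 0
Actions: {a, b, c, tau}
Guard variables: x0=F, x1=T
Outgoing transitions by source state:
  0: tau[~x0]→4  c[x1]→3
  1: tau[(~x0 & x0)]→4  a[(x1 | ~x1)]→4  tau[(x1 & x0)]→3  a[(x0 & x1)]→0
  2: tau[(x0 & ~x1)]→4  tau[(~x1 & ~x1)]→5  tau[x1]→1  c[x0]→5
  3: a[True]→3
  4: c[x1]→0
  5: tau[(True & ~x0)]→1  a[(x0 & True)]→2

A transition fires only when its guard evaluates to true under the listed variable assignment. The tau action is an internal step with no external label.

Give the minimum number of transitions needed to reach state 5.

Answer: UNREACHABLE

Trace:
Breadth-first toward 5:
  Layer 0: {0}
  Layer 1: {3,4}
5 never appears.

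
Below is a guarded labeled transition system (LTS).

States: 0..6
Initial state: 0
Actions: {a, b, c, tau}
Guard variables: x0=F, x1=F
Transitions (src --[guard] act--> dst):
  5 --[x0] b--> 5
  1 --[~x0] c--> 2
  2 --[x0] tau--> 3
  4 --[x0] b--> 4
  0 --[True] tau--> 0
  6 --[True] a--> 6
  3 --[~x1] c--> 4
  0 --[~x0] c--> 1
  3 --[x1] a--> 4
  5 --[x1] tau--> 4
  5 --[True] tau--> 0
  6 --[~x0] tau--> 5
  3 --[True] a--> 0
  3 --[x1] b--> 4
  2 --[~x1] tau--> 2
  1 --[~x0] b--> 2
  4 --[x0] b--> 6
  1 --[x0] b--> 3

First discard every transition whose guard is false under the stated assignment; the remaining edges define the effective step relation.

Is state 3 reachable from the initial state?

Answer: UNREACHABLE

Working:
Guard filter leaves 10 enabled edge(s).
depth 0: {0}
depth 1: {1}  now seen {0,1}
depth 2: {2}  now seen {0,1,2}
Reach set: {0,1,2}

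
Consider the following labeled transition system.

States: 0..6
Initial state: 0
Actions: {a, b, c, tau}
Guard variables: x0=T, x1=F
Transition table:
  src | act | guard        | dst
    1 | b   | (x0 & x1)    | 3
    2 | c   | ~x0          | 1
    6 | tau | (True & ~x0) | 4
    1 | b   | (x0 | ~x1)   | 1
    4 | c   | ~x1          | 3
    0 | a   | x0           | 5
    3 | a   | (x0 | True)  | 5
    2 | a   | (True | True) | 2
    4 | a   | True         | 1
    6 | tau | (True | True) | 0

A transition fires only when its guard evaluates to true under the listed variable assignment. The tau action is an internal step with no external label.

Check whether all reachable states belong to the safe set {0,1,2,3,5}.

Answer: INVARIANT HOLDS

Trace:
Safe = {0,1,2,3,5}
Reach set: {0,5}
  0: safe
  5: safe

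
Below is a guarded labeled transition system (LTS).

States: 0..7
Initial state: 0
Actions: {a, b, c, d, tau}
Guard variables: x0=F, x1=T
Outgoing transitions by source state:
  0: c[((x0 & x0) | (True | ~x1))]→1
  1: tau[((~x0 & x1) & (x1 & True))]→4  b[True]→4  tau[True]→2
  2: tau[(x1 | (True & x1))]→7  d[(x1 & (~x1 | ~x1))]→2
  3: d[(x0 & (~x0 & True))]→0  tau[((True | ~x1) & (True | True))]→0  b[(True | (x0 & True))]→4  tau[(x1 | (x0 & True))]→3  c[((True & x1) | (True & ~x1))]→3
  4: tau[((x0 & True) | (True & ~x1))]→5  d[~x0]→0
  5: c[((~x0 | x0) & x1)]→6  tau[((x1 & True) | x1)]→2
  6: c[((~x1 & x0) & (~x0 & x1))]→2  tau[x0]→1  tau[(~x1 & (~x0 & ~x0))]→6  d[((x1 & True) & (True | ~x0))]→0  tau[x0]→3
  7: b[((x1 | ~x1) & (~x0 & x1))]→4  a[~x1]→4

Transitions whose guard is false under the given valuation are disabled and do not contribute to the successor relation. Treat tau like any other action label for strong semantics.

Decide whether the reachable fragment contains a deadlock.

R = {0,1,2,4,7}
  0: c→1  [1 exit(s)]
  1: b→4  tau→2  tau→4  [3 exit(s)]
  2: tau→7  [1 exit(s)]
  4: d→0  [1 exit(s)]
  7: b→4  [1 exit(s)]

Answer: DEADLOCK-FREE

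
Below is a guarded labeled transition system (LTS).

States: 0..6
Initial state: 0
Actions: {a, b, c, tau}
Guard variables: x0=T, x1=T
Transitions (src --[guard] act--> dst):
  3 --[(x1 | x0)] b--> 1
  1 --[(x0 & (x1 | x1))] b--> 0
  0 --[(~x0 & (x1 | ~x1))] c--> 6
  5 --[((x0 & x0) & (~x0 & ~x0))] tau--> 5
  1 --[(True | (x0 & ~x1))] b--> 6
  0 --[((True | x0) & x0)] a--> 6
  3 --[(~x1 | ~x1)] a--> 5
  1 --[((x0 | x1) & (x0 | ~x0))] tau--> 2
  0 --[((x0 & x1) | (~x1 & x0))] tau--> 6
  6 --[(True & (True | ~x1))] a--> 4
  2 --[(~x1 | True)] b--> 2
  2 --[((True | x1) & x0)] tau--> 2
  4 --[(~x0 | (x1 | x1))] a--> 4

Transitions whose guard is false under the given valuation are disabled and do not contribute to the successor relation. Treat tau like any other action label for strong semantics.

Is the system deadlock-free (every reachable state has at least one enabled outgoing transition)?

R = {0,4,6}
  0: a→6  tau→6  [deg 2]
  4: a→4  [deg 1]
  6: a→4  [deg 1]

Answer: DEADLOCK-FREE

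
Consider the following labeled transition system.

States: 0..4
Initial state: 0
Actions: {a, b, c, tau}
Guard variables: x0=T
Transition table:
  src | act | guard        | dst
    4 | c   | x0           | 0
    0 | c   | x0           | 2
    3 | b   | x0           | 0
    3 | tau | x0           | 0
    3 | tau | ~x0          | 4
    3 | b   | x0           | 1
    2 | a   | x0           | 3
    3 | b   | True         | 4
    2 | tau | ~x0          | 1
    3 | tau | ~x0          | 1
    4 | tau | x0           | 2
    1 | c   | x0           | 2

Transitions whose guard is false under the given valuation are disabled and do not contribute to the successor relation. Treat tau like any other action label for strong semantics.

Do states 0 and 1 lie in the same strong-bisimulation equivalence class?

Compute ~ classes (split until stable):
  P[0] = {{0,1,2,3,4}}
  P[1] = {{0,1},{2},{3},{4}}
4 equivalence class(es) (converged in 2)
[0]={0,1}  [1]={0,1}

Answer: BISIMILAR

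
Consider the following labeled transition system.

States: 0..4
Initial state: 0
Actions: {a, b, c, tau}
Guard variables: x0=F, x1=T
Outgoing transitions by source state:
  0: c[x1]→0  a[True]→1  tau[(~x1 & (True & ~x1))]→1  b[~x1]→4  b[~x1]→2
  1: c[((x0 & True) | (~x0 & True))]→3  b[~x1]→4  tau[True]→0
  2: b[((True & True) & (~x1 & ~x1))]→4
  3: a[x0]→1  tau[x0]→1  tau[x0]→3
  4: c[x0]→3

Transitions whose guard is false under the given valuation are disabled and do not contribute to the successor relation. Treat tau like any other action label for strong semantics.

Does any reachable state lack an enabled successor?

Answer: DEADLOCK at state 3

Working:
Reach set: {0,1,3}
  0: a→1  c→0  [2 out]
  1: c→3  tau→0  [2 out]
  3: ∅  [no exit]
trace reaching 3: a·c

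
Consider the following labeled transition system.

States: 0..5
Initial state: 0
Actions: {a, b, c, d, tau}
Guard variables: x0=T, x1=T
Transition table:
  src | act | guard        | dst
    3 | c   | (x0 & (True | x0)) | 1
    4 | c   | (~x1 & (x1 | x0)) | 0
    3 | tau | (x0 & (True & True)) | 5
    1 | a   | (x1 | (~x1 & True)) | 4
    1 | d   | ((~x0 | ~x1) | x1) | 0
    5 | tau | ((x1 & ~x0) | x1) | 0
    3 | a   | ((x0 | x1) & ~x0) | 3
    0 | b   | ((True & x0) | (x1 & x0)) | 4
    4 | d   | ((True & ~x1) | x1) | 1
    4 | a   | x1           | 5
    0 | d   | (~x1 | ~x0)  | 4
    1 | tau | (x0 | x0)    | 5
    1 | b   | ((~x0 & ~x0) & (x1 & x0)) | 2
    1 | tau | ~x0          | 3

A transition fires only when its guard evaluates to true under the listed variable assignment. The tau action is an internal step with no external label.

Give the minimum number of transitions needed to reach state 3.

Breadth-first toward 3:
  Layer 0: {0}
  Layer 1: {4}
  Layer 2: {1,5}
3 never appears.

Answer: UNREACHABLE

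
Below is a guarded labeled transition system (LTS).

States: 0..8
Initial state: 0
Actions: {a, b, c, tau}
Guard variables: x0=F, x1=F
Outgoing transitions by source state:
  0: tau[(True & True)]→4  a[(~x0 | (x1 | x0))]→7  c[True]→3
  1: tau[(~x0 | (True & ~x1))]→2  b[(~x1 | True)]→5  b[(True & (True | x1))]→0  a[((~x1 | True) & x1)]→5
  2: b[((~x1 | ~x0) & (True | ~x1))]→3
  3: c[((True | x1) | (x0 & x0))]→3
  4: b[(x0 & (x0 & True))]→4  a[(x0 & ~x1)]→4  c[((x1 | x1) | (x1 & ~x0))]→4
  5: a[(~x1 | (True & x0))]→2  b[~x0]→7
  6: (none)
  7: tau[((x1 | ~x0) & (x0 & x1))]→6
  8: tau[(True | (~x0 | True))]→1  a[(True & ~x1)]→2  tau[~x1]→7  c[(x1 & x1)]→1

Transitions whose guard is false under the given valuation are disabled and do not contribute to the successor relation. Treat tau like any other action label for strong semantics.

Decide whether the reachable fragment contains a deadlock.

R = {0,3,4,7}
  0: a→7  c→3  tau→4  [3 out]
  3: c→3  [1 out]
  4: ∅  [STUCK]
  7: ∅  [STUCK]
witness 4: tau

Answer: DEADLOCK at state 4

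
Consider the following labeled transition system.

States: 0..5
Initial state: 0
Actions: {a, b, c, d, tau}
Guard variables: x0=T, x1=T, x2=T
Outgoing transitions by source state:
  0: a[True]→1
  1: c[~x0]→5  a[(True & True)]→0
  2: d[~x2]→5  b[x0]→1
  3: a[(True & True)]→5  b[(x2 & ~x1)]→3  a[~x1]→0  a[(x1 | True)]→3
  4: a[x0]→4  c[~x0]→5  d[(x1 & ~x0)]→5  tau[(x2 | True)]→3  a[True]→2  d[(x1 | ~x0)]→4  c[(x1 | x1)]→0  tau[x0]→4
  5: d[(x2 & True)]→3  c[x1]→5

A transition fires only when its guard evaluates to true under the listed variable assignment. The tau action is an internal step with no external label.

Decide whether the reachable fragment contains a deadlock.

Answer: DEADLOCK-FREE

Trace:
Reach set: {0,1}
  0: a→1  [1 out]
  1: a→0  [1 out]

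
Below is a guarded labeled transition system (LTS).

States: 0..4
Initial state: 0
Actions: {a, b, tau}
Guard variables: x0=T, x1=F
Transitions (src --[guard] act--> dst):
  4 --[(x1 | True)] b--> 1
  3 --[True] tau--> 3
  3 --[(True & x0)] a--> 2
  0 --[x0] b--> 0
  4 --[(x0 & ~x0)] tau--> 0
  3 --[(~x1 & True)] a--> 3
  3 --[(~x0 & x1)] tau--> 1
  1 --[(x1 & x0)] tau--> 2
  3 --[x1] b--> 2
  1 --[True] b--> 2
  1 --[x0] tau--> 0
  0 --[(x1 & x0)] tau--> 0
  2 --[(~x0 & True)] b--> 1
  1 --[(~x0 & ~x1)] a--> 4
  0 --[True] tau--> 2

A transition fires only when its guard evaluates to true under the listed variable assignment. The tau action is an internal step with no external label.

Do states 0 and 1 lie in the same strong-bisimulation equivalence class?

Answer: NOT BISIMILAR

Working:
Compute ~ classes (split until stable):
  π0 = {{0,1,2,3,4}}
  π1 = {{0,1},{2},{3},{4}}
  π2 = {{0},{1},{2},{3},{4}}
stable after 3 split(s): 5 block(s)
[0]={0}  [1]={1}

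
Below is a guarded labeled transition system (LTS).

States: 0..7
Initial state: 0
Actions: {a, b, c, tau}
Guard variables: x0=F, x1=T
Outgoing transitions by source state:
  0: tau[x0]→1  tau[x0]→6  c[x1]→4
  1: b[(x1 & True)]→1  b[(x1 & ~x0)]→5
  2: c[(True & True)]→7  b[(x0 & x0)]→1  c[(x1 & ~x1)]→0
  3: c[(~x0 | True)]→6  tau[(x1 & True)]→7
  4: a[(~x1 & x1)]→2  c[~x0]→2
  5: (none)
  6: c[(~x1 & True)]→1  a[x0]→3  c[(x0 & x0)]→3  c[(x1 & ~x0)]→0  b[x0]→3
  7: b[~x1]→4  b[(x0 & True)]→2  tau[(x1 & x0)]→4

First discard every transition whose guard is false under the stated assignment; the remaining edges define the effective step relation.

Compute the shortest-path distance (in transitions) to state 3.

Layered search for 3:
  Layer 0: {0}
  Layer 1: {4}
  Layer 2: {2}
  Layer 3: {7}
3 never appears.

Answer: UNREACHABLE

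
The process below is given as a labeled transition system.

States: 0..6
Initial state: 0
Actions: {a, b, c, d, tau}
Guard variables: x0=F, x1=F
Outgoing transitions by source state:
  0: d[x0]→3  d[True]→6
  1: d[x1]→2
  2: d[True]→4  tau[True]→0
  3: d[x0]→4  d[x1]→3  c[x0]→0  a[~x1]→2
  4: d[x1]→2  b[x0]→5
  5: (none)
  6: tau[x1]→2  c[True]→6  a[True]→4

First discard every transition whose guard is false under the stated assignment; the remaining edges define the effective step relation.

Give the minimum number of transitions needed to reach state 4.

Answer: 2

Trace:
BFS to 4:
  Layer 0: {0}
  Layer 1: {6}
  Layer 2: {4}
first hit 4 at d=2 via d·a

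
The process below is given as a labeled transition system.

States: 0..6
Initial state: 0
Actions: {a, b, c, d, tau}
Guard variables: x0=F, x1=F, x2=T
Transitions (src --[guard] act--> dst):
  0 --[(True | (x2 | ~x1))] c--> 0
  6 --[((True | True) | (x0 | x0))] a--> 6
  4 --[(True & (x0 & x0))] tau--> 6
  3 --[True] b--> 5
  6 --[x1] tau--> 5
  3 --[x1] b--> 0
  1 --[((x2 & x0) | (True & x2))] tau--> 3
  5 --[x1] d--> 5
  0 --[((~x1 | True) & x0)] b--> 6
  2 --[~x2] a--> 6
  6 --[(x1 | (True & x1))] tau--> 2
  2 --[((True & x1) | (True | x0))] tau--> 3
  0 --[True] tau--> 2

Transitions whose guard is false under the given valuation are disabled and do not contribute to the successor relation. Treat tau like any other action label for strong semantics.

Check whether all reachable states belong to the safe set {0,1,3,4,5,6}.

Allowed set {0,1,3,4,5,6}
Reachable = {0,2,3,5}
  0: ok
  2: VIOLATES
  3: ok
  5: ok
counterexample path to 2: tau

Answer: INVARIANT VIOLATED at state 2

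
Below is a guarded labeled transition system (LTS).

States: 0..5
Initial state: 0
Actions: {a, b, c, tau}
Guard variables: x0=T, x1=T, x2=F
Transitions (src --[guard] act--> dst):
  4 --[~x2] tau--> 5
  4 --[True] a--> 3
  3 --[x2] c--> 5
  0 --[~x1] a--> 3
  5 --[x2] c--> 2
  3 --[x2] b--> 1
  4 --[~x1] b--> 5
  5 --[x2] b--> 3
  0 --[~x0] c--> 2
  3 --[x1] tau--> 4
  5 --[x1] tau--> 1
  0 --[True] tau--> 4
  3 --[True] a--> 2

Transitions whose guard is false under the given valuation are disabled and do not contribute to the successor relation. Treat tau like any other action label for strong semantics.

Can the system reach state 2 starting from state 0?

Answer: REACHABLE

Analysis:
Guard filter leaves 6 enabled edge(s).
depth 0: {0}
depth 1: {4}  total {0,4}
depth 2: {3,5}  total {0,3,4,5}
depth 3: {1,2}  total {0,1,2,3,4,5}
Reach set: {0,1,2,3,4,5}
trace reaching 2: tau·a·a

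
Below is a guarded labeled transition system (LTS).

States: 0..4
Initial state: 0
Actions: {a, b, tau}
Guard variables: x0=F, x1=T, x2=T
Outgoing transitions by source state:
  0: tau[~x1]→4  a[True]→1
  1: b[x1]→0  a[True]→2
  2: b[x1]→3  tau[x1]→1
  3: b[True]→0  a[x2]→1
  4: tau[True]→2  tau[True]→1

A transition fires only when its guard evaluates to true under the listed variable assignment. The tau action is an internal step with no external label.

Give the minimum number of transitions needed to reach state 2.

Breadth-first toward 2:
  depth 0: {0}
  depth 1: {1}
  depth 2: {2}
depth(2)=2, e.g. a·a

Answer: 2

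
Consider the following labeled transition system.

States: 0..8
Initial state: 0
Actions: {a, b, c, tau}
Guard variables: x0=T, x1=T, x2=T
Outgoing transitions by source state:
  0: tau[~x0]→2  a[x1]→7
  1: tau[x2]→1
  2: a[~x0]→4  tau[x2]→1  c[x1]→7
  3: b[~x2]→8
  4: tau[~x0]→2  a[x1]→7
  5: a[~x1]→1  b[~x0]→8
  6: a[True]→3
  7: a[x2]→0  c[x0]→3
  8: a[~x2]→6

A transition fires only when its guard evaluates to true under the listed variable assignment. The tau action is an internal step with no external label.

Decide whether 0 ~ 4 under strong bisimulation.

Refine partition for ~:
  π0 = {{0,1,2,3,4,5,6,7,8}}
  π1 = {{0,4,6},{1},{2},{3,5,8},{7}}
  π2 = {{0,4},{1},{2},{3,5,8},{6},{7}}
stable after 3 split(s): 6 block(s)
class of 0: {0,4}; class of 4: {0,4}

Answer: BISIMILAR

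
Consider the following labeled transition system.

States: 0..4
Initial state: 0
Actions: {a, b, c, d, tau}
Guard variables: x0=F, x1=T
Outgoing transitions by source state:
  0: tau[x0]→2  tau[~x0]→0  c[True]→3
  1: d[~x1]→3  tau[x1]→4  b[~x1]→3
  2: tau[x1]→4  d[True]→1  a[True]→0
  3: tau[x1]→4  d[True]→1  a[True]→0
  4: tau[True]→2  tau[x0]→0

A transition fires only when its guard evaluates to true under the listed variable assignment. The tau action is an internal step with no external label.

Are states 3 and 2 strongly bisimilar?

Refine partition for ~:
  π0 = {{0,1,2,3,4}}
  π1 = {{0},{1,4},{2,3}}
  π2 = {{0},{1},{2,3},{4}}
stable after 3 split(s): 4 block(s)
[3]={2,3}  [2]={2,3}

Answer: BISIMILAR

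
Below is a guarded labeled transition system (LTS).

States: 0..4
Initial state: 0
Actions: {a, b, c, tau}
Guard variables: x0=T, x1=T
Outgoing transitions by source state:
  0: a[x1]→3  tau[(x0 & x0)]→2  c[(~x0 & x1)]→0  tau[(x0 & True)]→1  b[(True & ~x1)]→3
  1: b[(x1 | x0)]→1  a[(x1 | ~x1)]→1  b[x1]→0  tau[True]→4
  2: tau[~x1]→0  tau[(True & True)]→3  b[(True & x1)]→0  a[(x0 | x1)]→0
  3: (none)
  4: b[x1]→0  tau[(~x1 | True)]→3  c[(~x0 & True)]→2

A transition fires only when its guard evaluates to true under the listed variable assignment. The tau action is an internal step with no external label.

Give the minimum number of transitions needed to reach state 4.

BFS to 4:
  Layer 0: {0}
  Layer 1: {1,2,3}
  Layer 2: {4}
depth(4)=2, e.g. tau·tau

Answer: 2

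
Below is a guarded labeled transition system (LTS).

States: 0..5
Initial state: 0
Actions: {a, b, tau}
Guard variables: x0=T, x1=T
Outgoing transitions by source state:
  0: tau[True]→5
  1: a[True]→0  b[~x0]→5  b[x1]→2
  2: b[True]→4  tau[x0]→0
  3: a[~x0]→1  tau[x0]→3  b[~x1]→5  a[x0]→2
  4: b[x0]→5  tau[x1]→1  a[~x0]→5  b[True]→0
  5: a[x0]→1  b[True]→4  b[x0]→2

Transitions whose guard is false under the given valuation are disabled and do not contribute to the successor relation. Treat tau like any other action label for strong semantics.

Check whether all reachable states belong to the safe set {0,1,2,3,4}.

Answer: INVARIANT VIOLATED at state 5

Analysis:
Allowed set {0,1,2,3,4}
R = {0,1,2,4,5}
  0: ✓
  1: ✓
  2: ✓
  4: ✓
  5: ✗ unsafe
witness against invariant: tau → 5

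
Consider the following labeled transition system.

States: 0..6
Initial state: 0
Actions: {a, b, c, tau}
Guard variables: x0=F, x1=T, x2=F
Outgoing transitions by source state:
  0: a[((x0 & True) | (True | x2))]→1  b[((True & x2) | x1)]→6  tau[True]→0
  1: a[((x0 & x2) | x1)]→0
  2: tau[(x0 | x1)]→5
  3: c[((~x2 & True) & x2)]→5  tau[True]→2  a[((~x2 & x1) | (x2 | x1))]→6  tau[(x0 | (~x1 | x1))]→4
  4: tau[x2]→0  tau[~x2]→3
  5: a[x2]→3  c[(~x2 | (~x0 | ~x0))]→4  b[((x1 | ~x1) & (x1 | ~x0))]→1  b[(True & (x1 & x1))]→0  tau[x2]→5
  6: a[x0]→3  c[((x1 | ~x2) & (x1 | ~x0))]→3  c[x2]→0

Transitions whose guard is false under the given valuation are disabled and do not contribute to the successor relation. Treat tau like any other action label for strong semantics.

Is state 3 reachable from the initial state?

Answer: REACHABLE

Trace:
13 transition(s) survive guard evaluation.
depth 0: {0}
depth 1: {1,6}  cumulative {0,1,6}
depth 2: {3}  cumulative {0,1,3,6}
depth 3: {2,4}  cumulative {0,1,2,3,4,6}
depth 4: {5}  cumulative {0,1,2,3,4,5,6}
Reachable = {0,1,2,3,4,5,6}
Path to 3: b·c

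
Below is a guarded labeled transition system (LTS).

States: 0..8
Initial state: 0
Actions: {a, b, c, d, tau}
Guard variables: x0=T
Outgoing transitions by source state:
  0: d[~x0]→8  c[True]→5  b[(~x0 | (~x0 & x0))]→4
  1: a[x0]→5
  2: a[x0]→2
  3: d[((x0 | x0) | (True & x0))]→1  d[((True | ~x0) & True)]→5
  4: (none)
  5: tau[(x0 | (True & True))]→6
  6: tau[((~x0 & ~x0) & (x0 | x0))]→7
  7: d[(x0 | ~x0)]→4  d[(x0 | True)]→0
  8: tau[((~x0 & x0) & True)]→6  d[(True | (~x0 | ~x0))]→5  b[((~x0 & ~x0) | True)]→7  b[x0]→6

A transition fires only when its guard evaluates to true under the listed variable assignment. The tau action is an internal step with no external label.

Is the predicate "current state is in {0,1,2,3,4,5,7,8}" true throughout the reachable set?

Answer: INVARIANT VIOLATED at state 6

Working:
Safe = {0,1,2,3,4,5,7,8}
Reach set: {0,5,6}
  0: safe
  5: safe
  6: outside
reach 6 via c·tau — violates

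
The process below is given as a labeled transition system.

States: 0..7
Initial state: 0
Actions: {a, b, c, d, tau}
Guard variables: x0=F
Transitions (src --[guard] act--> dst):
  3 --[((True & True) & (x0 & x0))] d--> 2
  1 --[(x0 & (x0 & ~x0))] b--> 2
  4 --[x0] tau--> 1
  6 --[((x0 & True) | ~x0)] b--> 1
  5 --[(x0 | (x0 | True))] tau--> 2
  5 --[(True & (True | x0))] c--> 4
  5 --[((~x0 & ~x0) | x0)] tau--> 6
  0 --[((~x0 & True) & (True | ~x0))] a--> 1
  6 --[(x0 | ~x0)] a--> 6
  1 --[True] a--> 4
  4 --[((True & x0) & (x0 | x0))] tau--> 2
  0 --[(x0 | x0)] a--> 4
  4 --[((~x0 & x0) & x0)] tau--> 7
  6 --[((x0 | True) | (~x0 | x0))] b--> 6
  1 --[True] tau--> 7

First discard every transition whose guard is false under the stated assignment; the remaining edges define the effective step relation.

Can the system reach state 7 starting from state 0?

Guard filter leaves 9 enabled edge(s).
L0 = {0}
L1 = {1}  cumulative {0,1}
L2 = {4,7}  cumulative {0,1,4,7}
Reach set: {0,1,4,7}
trace reaching 7: a·tau

Answer: REACHABLE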